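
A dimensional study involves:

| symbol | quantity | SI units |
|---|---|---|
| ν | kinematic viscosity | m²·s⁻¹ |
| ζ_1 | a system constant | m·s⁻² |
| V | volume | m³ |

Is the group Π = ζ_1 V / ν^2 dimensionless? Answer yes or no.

Sum the exponent of each base dimension across the product:
  M: −2·[ν]_M + [ζ_1]_M + [V]_M = −2·(0) + (0) + (0) = 0
  L: −2·[ν]_L + [ζ_1]_L + [V]_L = −2·(2) + (1) + (3) = 0
  T: −2·[ν]_T + [ζ_1]_T + [V]_T = −2·(-1) + (-2) + (0) = 0
All base exponents vanish — dimensionless.

yes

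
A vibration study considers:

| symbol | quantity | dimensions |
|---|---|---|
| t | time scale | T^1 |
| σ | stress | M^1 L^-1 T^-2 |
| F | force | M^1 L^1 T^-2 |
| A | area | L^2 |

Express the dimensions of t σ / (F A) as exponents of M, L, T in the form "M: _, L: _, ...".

Collect each base-dimension exponent across the product:
  M: (0) + (1) − (1) − (0) = 0
  L: (0) + (-1) − (1) − (2) = -4
  T: (1) + (-2) − (-2) − (0) = 1
So the dimensions are [L⁻⁴ T].

M: 0, L: -4, T: 1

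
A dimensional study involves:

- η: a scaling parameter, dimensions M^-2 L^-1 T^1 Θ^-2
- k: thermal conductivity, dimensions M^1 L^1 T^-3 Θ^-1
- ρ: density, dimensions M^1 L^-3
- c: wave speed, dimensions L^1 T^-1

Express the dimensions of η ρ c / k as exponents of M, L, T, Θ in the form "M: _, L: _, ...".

Collect each base-dimension exponent across the product:
  M: (-2) − (1) + (1) + (0) = -2
  L: (-1) − (1) + (-3) + (1) = -4
  T: (1) − (-3) + (0) + (-1) = 3
  Θ: (-2) − (-1) + (0) + (0) = -1
So the dimensions are [M⁻² L⁻⁴ T³ Θ⁻¹].

M: -2, L: -4, T: 3, Θ: -1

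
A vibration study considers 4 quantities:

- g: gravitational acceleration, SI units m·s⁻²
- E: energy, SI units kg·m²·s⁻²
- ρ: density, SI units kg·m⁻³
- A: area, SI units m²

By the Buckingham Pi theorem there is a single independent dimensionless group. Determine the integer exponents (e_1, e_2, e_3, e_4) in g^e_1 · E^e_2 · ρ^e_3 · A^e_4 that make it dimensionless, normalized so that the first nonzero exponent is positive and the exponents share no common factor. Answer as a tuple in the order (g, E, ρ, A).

(1, -1, 1, 2)

M: e_1·(0) + e_2·(1) + e_3·(1) + e_4·(0) = 0
L: e_1·(1) + e_2·(2) + e_3·(-3) + e_4·(2) = 0
T: e_1·(-2) + e_2·(-2) + e_3·(0) + e_4·(0) = 0
Solving this homogeneous linear system for the smallest-integer solution (first nonzero entry positive) gives (1, -1, 1, 2).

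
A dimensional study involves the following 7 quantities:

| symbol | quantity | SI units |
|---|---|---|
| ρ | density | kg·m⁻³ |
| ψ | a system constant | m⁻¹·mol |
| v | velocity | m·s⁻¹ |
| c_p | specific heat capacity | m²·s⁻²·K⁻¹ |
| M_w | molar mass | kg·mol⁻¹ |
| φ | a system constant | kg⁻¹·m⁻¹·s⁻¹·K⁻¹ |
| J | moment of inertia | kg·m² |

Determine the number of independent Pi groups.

2

There are 7 variables and 5 base dimensions (M, L, T, Θ, N).
The dimension matrix has rank 5.
Independent dimensionless groups: 7 − 5 = 2.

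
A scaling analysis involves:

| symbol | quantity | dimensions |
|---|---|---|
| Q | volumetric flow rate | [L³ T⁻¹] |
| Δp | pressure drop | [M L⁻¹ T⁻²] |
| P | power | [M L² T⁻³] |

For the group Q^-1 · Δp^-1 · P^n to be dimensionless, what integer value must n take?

1

Balance the M exponent: (1)·n from P, plus −(0) − (1) = -1 from the rest, must sum to zero.
n − 1 = 0, so n = 1.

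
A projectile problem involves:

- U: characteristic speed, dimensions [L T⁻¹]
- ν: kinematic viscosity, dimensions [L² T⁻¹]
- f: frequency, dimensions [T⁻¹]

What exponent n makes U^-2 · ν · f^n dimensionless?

1

Balance the T exponent: (-1)·n from f, plus −2·(-1) + (-1) = 1 from the rest, must sum to zero.
−n + 1 = 0, so n = 1.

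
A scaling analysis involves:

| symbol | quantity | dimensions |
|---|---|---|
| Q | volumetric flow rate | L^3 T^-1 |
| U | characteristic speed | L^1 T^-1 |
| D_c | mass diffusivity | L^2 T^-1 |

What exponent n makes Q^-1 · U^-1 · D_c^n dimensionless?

Balance the L exponent: (2)·n from D_c, plus −(3) − (1) = -4 from the rest, must sum to zero.
2n − 4 = 0, so n = 2.

2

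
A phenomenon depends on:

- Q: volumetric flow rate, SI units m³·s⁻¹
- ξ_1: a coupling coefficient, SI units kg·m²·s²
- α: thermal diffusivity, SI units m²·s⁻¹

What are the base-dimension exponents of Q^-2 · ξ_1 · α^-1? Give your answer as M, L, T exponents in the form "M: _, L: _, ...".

M: 1, L: -6, T: 5

Collect each base-dimension exponent across the product:
  M: −2·(0) + (1) − (0) = 1
  L: −2·(3) + (2) − (2) = -6
  T: −2·(-1) + (2) − (-1) = 5
So the dimensions are [M L⁻⁶ T⁵].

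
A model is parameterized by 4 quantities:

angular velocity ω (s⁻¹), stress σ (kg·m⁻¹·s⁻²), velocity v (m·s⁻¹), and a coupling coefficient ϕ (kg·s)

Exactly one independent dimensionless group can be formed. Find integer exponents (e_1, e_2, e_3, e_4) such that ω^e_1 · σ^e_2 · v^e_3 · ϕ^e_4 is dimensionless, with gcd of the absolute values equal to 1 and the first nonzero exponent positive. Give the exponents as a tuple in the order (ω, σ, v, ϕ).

M: e_1·(0) + e_2·(1) + e_3·(0) + e_4·(1) = 0
L: e_1·(0) + e_2·(-1) + e_3·(1) + e_4·(0) = 0
T: e_1·(-1) + e_2·(-2) + e_3·(-1) + e_4·(1) = 0
Solving this homogeneous linear system for the smallest-integer solution (first nonzero entry positive) gives (4, -1, -1, 1).

(4, -1, -1, 1)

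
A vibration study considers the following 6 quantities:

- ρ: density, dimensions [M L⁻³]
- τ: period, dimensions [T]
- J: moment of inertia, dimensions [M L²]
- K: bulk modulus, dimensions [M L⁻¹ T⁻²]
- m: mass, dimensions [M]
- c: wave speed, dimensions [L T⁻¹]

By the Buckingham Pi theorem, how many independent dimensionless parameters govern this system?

There are 6 variables and 3 base dimensions (M, L, T).
The dimension matrix has rank 3.
Independent dimensionless groups: 6 − 3 = 3.

3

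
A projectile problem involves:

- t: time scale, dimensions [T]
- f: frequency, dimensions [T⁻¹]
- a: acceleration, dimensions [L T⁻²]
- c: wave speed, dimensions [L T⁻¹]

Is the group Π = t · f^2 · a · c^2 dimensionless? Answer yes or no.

Sum the exponent of each base dimension across the product:
  L: [t]_L + 2·[f]_L + [a]_L + 2·[c]_L = (0) + 2·(0) + (1) + 2·(1) = 3
  T: [t]_T + 2·[f]_T + [a]_T + 2·[c]_T = (1) + 2·(-1) + (-2) + 2·(-1) = -5
Net dimensions [L³ T⁻⁵] ≠ [1] — not dimensionless.

no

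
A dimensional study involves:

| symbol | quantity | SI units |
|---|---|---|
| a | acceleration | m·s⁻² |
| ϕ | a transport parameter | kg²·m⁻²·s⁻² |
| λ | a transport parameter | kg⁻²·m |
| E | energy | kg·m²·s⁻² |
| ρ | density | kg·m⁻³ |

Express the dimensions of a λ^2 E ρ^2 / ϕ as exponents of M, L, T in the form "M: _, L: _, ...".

Collect each base-dimension exponent across the product:
  M: (0) − (2) + 2·(-2) + (1) + 2·(1) = -3
  L: (1) − (-2) + 2·(1) + (2) + 2·(-3) = 1
  T: (-2) − (-2) + 2·(0) + (-2) + 2·(0) = -2
So the dimensions are [M⁻³ L T⁻²].

M: -3, L: 1, T: -2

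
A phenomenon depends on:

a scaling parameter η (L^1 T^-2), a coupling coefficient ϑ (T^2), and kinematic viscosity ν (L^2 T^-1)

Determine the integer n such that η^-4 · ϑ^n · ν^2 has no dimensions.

Balance the T exponent: (2)·n from ϑ, plus −4·(-2) + 2·(-1) = 6 from the rest, must sum to zero.
2n + 6 = 0, so n = -3.

-3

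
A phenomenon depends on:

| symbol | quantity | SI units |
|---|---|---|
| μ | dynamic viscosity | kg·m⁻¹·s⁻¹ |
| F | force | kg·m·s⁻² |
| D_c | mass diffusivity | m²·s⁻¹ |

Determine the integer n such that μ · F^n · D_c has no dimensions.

Balance the M exponent: (1)·n from F, plus (1) + (0) = 1 from the rest, must sum to zero.
n + 1 = 0, so n = -1.

-1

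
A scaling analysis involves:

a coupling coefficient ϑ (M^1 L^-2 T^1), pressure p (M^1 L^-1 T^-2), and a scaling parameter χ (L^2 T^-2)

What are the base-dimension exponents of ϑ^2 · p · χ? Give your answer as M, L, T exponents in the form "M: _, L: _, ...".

Collect each base-dimension exponent across the product:
  M: 2·(1) + (1) + (0) = 3
  L: 2·(-2) + (-1) + (2) = -3
  T: 2·(1) + (-2) + (-2) = -2
So the dimensions are [M³ L⁻³ T⁻²].

M: 3, L: -3, T: -2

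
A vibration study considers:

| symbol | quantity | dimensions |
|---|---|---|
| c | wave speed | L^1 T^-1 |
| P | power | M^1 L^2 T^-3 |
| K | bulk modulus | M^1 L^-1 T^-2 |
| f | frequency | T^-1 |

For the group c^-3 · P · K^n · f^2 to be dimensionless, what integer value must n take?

Balance the M exponent: (1)·n from K, plus −3·(0) + (1) + 2·(0) = 1 from the rest, must sum to zero.
n + 1 = 0, so n = -1.

-1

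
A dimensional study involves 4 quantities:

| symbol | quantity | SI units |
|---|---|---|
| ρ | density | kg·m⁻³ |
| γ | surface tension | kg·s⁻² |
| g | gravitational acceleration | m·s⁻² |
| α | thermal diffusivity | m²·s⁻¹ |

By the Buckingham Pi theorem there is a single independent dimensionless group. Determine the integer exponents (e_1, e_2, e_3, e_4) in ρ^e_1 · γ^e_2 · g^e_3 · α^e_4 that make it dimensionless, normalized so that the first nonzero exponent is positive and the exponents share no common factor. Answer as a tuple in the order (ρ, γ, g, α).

(3, -3, 1, 4)

M: e_1·(1) + e_2·(1) + e_3·(0) + e_4·(0) = 0
L: e_1·(-3) + e_2·(0) + e_3·(1) + e_4·(2) = 0
T: e_1·(0) + e_2·(-2) + e_3·(-2) + e_4·(-1) = 0
Solving this homogeneous linear system for the smallest-integer solution (first nonzero entry positive) gives (3, -3, 1, 4).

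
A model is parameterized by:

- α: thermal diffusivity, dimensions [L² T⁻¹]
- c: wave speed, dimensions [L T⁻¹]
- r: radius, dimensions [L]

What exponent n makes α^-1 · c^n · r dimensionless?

1

Balance the L exponent: (1)·n from c, plus −(2) + (1) = -1 from the rest, must sum to zero.
n − 1 = 0, so n = 1.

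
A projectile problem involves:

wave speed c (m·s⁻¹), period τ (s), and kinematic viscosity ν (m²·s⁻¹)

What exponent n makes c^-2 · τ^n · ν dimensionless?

Balance the T exponent: (1)·n from τ, plus −2·(-1) + (-1) = 1 from the rest, must sum to zero.
n + 1 = 0, so n = -1.

-1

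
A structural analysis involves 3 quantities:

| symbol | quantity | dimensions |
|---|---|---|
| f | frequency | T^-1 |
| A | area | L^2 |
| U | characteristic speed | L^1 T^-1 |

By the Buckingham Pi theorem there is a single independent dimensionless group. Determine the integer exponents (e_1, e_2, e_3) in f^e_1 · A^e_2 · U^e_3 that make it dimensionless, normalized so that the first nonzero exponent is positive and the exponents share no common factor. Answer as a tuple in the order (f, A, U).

L: e_1·(0) + e_2·(2) + e_3·(1) = 0
T: e_1·(-1) + e_2·(0) + e_3·(-1) = 0
Solving this homogeneous linear system for the smallest-integer solution (first nonzero entry positive) gives (2, 1, -2).

(2, 1, -2)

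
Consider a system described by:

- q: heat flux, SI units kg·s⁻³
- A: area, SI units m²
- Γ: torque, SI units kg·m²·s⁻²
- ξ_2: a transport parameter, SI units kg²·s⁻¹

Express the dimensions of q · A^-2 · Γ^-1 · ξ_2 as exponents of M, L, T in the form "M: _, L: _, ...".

Collect each base-dimension exponent across the product:
  M: (1) − 2·(0) − (1) + (2) = 2
  L: (0) − 2·(2) − (2) + (0) = -6
  T: (-3) − 2·(0) − (-2) + (-1) = -2
So the dimensions are [M² L⁻⁶ T⁻²].

M: 2, L: -6, T: -2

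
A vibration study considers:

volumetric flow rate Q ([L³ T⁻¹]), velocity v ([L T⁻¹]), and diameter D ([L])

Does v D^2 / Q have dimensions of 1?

yes

Sum the exponent of each base dimension across the product:
  L: −[Q]_L + [v]_L + 2·[D]_L = −(3) + (1) + 2·(1) = 0
  T: −[Q]_T + [v]_T + 2·[D]_T = −(-1) + (-1) + 2·(0) = 0
All base exponents vanish — dimensionless.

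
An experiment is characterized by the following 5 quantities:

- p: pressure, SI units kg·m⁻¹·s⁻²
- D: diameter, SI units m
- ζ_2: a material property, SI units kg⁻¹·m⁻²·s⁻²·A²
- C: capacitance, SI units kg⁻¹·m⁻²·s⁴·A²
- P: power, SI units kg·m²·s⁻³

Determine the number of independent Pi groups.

1

There are 5 variables and 4 base dimensions (M, L, T, I).
The dimension matrix has rank 4.
Independent dimensionless groups: 5 − 4 = 1.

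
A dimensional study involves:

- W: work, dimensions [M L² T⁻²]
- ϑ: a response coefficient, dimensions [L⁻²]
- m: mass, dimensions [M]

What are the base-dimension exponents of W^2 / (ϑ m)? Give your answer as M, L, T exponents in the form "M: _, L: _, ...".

Collect each base-dimension exponent across the product:
  M: 2·(1) − (0) − (1) = 1
  L: 2·(2) − (-2) − (0) = 6
  T: 2·(-2) − (0) − (0) = -4
So the dimensions are [M L⁶ T⁻⁴].

M: 1, L: 6, T: -4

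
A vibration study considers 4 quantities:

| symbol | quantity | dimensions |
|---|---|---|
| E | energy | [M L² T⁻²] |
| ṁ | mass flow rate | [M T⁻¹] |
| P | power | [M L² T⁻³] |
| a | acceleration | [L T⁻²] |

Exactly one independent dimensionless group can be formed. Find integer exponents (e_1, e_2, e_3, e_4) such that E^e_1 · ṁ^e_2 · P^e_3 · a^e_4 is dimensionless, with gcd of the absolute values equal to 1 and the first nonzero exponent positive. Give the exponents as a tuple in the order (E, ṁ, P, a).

M: e_1·(1) + e_2·(1) + e_3·(1) + e_4·(0) = 0
L: e_1·(2) + e_2·(0) + e_3·(2) + e_4·(1) = 0
T: e_1·(-2) + e_2·(-1) + e_3·(-3) + e_4·(-2) = 0
Solving this homogeneous linear system for the smallest-integer solution (first nonzero entry positive) gives (2, 1, -3, 2).

(2, 1, -3, 2)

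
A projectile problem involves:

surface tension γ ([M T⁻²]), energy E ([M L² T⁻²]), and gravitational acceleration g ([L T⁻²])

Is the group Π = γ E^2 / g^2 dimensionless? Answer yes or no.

Sum the exponent of each base dimension across the product:
  M: [γ]_M + 2·[E]_M − 2·[g]_M = (1) + 2·(1) − 2·(0) = 3
  L: [γ]_L + 2·[E]_L − 2·[g]_L = (0) + 2·(2) − 2·(1) = 2
  T: [γ]_T + 2·[E]_T − 2·[g]_T = (-2) + 2·(-2) − 2·(-2) = -2
Net dimensions [M³ L² T⁻²] ≠ [1] — not dimensionless.

no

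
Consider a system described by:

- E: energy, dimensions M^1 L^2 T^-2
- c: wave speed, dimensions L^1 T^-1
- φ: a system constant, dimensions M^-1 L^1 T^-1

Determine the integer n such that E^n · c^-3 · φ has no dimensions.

1

Balance the M exponent: (1)·n from E, plus −3·(0) + (-1) = -1 from the rest, must sum to zero.
n − 1 = 0, so n = 1.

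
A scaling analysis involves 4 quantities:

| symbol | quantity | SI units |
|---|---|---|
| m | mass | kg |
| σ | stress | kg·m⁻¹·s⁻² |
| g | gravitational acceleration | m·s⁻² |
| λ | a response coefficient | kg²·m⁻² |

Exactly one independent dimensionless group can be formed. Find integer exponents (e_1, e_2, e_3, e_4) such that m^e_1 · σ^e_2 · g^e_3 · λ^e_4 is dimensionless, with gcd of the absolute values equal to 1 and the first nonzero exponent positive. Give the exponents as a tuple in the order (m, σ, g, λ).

M: e_1·(1) + e_2·(1) + e_3·(0) + e_4·(2) = 0
L: e_1·(0) + e_2·(-1) + e_3·(1) + e_4·(-2) = 0
T: e_1·(0) + e_2·(-2) + e_3·(-2) + e_4·(0) = 0
Solving this homogeneous linear system for the smallest-integer solution (first nonzero entry positive) gives (1, 1, -1, -1).

(1, 1, -1, -1)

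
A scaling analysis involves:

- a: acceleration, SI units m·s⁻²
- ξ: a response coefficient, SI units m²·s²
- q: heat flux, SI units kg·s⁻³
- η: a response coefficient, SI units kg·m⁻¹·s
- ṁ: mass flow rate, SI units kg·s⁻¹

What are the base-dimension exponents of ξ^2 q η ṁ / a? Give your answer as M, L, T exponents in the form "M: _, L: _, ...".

Collect each base-dimension exponent across the product:
  M: −(0) + 2·(0) + (1) + (1) + (1) = 3
  L: −(1) + 2·(2) + (0) + (-1) + (0) = 2
  T: −(-2) + 2·(2) + (-3) + (1) + (-1) = 3
So the dimensions are [M³ L² T³].

M: 3, L: 2, T: 3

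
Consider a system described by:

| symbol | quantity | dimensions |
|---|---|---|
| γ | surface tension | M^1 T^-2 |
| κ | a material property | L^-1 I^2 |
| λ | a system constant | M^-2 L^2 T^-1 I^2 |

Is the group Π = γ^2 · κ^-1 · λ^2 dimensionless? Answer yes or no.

no

Sum the exponent of each base dimension across the product:
  M: 2·[γ]_M − [κ]_M + 2·[λ]_M = 2·(1) − (0) + 2·(-2) = -2
  L: 2·[γ]_L − [κ]_L + 2·[λ]_L = 2·(0) − (-1) + 2·(2) = 5
  T: 2·[γ]_T − [κ]_T + 2·[λ]_T = 2·(-2) − (0) + 2·(-1) = -6
  I: 2·[γ]_I − [κ]_I + 2·[λ]_I = 2·(0) − (2) + 2·(2) = 2
Net dimensions [M⁻² L⁵ T⁻⁶ I²] ≠ [1] — not dimensionless.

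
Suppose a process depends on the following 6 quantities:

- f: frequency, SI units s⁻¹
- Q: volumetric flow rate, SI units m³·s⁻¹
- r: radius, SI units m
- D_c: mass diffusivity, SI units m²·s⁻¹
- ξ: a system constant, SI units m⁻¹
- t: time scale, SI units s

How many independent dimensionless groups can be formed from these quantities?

4

There are 6 variables and 2 base dimensions (L, T).
The dimension matrix has rank 2.
Independent dimensionless groups: 6 − 2 = 4.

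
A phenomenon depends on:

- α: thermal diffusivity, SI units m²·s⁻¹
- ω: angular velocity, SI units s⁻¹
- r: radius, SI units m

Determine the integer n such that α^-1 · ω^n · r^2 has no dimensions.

1

Balance the T exponent: (-1)·n from ω, plus −(-1) + 2·(0) = 1 from the rest, must sum to zero.
−n + 1 = 0, so n = 1.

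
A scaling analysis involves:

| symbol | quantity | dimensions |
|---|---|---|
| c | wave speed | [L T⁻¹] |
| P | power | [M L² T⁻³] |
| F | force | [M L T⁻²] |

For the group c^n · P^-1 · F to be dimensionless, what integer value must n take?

1

Balance the L exponent: (1)·n from c, plus −(2) + (1) = -1 from the rest, must sum to zero.
n − 1 = 0, so n = 1.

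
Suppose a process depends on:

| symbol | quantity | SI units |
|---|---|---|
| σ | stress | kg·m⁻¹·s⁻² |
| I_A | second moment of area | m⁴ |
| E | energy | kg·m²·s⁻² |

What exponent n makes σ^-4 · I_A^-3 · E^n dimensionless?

Balance the M exponent: (1)·n from E, plus −4·(1) − 3·(0) = -4 from the rest, must sum to zero.
n − 4 = 0, so n = 4.

4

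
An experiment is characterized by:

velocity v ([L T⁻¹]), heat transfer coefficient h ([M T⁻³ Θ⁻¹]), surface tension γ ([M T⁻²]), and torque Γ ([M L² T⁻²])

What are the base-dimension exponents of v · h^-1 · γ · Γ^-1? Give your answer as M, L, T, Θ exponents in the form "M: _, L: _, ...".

M: -1, L: -1, T: 2, Θ: 1

Collect each base-dimension exponent across the product:
  M: (0) − (1) + (1) − (1) = -1
  L: (1) − (0) + (0) − (2) = -1
  T: (-1) − (-3) + (-2) − (-2) = 2
  Θ: (0) − (-1) + (0) − (0) = 1
So the dimensions are [M⁻¹ L⁻¹ T² Θ].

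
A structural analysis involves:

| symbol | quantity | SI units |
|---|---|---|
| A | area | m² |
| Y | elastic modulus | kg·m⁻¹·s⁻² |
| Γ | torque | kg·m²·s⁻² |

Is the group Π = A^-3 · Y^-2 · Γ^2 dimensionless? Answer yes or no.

yes

Sum the exponent of each base dimension across the product:
  M: −3·[A]_M − 2·[Y]_M + 2·[Γ]_M = −3·(0) − 2·(1) + 2·(1) = 0
  L: −3·[A]_L − 2·[Y]_L + 2·[Γ]_L = −3·(2) − 2·(-1) + 2·(2) = 0
  T: −3·[A]_T − 2·[Y]_T + 2·[Γ]_T = −3·(0) − 2·(-2) + 2·(-2) = 0
All base exponents vanish — dimensionless.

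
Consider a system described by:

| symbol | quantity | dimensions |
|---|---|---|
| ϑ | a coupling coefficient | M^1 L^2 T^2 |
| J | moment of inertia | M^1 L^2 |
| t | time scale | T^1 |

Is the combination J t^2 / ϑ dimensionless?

yes

Sum the exponent of each base dimension across the product:
  M: −[ϑ]_M + [J]_M + 2·[t]_M = −(1) + (1) + 2·(0) = 0
  L: −[ϑ]_L + [J]_L + 2·[t]_L = −(2) + (2) + 2·(0) = 0
  T: −[ϑ]_T + [J]_T + 2·[t]_T = −(2) + (0) + 2·(1) = 0
All base exponents vanish — dimensionless.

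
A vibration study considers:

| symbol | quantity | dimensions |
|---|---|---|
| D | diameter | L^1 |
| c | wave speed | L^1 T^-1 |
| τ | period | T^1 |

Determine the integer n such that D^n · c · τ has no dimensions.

Balance the L exponent: (1)·n from D, plus (1) + (0) = 1 from the rest, must sum to zero.
n + 1 = 0, so n = -1.

-1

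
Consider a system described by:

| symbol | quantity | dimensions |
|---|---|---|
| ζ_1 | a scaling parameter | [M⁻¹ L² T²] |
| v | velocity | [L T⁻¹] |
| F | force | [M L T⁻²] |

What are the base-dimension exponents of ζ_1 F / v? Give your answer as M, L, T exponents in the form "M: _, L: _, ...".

Collect each base-dimension exponent across the product:
  M: (-1) − (0) + (1) = 0
  L: (2) − (1) + (1) = 2
  T: (2) − (-1) + (-2) = 1
So the dimensions are [L² T].

M: 0, L: 2, T: 1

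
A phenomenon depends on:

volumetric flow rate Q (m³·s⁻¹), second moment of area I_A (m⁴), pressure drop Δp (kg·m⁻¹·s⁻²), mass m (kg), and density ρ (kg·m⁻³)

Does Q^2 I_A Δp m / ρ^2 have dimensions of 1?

Sum the exponent of each base dimension across the product:
  M: 2·[Q]_M + [I_A]_M + [Δp]_M + [m]_M − 2·[ρ]_M = 2·(0) + (0) + (1) + (1) − 2·(1) = 0
  L: 2·[Q]_L + [I_A]_L + [Δp]_L + [m]_L − 2·[ρ]_L = 2·(3) + (4) + (-1) + (0) − 2·(-3) = 15
  T: 2·[Q]_T + [I_A]_T + [Δp]_T + [m]_T − 2·[ρ]_T = 2·(-1) + (0) + (-2) + (0) − 2·(0) = -4
Net dimensions [L¹⁵ T⁻⁴] ≠ [1] — not dimensionless.

no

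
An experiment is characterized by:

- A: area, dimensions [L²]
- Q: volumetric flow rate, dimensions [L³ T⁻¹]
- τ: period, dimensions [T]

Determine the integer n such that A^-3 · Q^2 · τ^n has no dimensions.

Balance the T exponent: (1)·n from τ, plus −3·(0) + 2·(-1) = -2 from the rest, must sum to zero.
n − 2 = 0, so n = 2.

2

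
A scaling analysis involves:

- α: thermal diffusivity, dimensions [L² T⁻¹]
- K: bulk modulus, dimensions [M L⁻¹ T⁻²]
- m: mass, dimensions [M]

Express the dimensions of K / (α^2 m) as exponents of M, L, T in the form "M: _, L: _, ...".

M: 0, L: -5, T: 0

Collect each base-dimension exponent across the product:
  M: −2·(0) + (1) − (1) = 0
  L: −2·(2) + (-1) − (0) = -5
  T: −2·(-1) + (-2) − (0) = 0
So the dimensions are [L⁻⁵].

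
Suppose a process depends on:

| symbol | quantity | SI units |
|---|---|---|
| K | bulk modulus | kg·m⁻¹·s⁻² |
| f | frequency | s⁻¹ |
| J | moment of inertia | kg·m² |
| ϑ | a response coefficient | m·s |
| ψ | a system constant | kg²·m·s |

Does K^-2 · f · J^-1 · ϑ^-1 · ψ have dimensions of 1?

no

Sum the exponent of each base dimension across the product:
  M: −2·[K]_M + [f]_M − [J]_M − [ϑ]_M + [ψ]_M = −2·(1) + (0) − (1) − (0) + (2) = -1
  L: −2·[K]_L + [f]_L − [J]_L − [ϑ]_L + [ψ]_L = −2·(-1) + (0) − (2) − (1) + (1) = 0
  T: −2·[K]_T + [f]_T − [J]_T − [ϑ]_T + [ψ]_T = −2·(-2) + (-1) − (0) − (1) + (1) = 3
Net dimensions [M⁻¹ T³] ≠ [1] — not dimensionless.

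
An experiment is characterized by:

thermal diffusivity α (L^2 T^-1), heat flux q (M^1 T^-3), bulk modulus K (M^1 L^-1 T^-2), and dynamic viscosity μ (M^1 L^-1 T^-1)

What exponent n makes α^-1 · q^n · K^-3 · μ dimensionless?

2

Balance the M exponent: (1)·n from q, plus −(0) − 3·(1) + (1) = -2 from the rest, must sum to zero.
n − 2 = 0, so n = 2.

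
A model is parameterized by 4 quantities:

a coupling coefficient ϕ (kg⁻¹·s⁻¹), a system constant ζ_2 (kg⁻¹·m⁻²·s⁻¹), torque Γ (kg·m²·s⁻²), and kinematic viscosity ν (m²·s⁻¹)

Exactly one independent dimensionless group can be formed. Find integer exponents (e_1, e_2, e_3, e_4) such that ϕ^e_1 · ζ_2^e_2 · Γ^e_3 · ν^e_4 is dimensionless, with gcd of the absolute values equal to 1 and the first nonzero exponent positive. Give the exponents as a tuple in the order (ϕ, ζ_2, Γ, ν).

M: e_1·(-1) + e_2·(-1) + e_3·(1) + e_4·(0) = 0
L: e_1·(0) + e_2·(-2) + e_3·(2) + e_4·(2) = 0
T: e_1·(-1) + e_2·(-1) + e_3·(-2) + e_4·(-1) = 0
Solving this homogeneous linear system for the smallest-integer solution (first nonzero entry positive) gives (3, -2, 1, -3).

(3, -2, 1, -3)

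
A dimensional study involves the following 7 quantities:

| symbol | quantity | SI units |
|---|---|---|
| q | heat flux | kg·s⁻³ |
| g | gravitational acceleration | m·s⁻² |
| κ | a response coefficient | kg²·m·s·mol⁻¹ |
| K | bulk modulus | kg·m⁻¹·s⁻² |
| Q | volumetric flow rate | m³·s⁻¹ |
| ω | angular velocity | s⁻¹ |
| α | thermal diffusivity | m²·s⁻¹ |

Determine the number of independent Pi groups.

There are 7 variables and 4 base dimensions (M, L, T, N).
The dimension matrix has rank 4.
Independent dimensionless groups: 7 − 4 = 3.

3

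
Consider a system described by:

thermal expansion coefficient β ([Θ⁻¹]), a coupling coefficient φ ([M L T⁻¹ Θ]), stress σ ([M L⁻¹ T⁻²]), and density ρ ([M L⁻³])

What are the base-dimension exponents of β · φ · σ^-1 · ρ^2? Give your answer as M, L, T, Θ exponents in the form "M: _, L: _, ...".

M: 2, L: -4, T: 1, Θ: 0

Collect each base-dimension exponent across the product:
  M: (0) + (1) − (1) + 2·(1) = 2
  L: (0) + (1) − (-1) + 2·(-3) = -4
  T: (0) + (-1) − (-2) + 2·(0) = 1
  Θ: (-1) + (1) − (0) + 2·(0) = 0
So the dimensions are [M² L⁻⁴ T].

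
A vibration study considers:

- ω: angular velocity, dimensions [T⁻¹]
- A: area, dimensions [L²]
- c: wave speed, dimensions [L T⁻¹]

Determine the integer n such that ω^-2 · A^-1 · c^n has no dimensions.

2

Balance the L exponent: (1)·n from c, plus −2·(0) − (2) = -2 from the rest, must sum to zero.
n − 2 = 0, so n = 2.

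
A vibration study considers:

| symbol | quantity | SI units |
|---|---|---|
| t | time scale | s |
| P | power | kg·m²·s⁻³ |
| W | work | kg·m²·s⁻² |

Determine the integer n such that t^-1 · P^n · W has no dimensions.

Balance the M exponent: (1)·n from P, plus −(0) + (1) = 1 from the rest, must sum to zero.
n + 1 = 0, so n = -1.

-1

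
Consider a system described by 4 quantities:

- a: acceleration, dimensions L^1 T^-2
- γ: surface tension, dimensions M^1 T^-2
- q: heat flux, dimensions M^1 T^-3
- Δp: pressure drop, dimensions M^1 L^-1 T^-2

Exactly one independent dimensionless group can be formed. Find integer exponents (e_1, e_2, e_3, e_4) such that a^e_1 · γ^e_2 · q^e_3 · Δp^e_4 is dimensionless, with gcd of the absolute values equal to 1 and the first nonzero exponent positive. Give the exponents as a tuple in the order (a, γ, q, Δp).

M: e_1·(0) + e_2·(1) + e_3·(1) + e_4·(1) = 0
L: e_1·(1) + e_2·(0) + e_3·(0) + e_4·(-1) = 0
T: e_1·(-2) + e_2·(-2) + e_3·(-3) + e_4·(-2) = 0
Solving this homogeneous linear system for the smallest-integer solution (first nonzero entry positive) gives (1, 1, -2, 1).

(1, 1, -2, 1)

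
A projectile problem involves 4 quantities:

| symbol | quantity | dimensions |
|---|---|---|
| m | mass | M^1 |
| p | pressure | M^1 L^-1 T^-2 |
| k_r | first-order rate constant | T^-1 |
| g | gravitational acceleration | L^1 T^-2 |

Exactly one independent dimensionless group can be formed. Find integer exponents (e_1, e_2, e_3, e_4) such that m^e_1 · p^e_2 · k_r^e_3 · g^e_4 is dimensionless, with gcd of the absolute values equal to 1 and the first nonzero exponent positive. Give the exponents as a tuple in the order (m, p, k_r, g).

M: e_1·(1) + e_2·(1) + e_3·(0) + e_4·(0) = 0
L: e_1·(0) + e_2·(-1) + e_3·(0) + e_4·(1) = 0
T: e_1·(0) + e_2·(-2) + e_3·(-1) + e_4·(-2) = 0
Solving this homogeneous linear system for the smallest-integer solution (first nonzero entry positive) gives (1, -1, 4, -1).

(1, -1, 4, -1)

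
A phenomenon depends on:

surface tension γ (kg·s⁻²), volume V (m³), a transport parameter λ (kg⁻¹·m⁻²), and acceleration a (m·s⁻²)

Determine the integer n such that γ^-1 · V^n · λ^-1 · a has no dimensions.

Balance the L exponent: (3)·n from V, plus −(0) − (-2) + (1) = 3 from the rest, must sum to zero.
3n + 3 = 0, so n = -1.

-1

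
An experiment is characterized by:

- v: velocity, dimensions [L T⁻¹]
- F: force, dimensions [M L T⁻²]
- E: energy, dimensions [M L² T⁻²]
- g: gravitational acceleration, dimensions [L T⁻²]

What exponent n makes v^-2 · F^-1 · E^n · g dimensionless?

1

Balance the M exponent: (1)·n from E, plus −2·(0) − (1) + (0) = -1 from the rest, must sum to zero.
n − 1 = 0, so n = 1.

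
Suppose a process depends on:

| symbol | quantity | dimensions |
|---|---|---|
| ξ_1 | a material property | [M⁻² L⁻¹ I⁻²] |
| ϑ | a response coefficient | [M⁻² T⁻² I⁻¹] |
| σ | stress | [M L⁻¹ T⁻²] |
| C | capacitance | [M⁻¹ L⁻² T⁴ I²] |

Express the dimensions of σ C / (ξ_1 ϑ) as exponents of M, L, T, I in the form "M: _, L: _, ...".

Collect each base-dimension exponent across the product:
  M: −(-2) − (-2) + (1) + (-1) = 4
  L: −(-1) − (0) + (-1) + (-2) = -2
  T: −(0) − (-2) + (-2) + (4) = 4
  I: −(-2) − (-1) + (0) + (2) = 5
So the dimensions are [M⁴ L⁻² T⁴ I⁵].

M: 4, L: -2, T: 4, I: 5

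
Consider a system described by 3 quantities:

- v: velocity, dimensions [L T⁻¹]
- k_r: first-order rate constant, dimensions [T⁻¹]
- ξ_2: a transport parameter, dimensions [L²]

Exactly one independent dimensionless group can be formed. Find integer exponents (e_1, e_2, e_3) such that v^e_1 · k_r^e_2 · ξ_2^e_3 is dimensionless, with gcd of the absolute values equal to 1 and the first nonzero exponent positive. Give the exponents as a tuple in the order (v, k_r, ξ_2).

(2, -2, -1)

L: e_1·(1) + e_2·(0) + e_3·(2) = 0
T: e_1·(-1) + e_2·(-1) + e_3·(0) = 0
Solving this homogeneous linear system for the smallest-integer solution (first nonzero entry positive) gives (2, -2, -1).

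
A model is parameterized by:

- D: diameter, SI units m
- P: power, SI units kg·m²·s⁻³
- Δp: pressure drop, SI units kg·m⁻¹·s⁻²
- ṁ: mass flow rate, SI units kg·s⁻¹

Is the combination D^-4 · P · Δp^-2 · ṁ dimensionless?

Sum the exponent of each base dimension across the product:
  M: −4·[D]_M + [P]_M − 2·[Δp]_M + [ṁ]_M = −4·(0) + (1) − 2·(1) + (1) = 0
  L: −4·[D]_L + [P]_L − 2·[Δp]_L + [ṁ]_L = −4·(1) + (2) − 2·(-1) + (0) = 0
  T: −4·[D]_T + [P]_T − 2·[Δp]_T + [ṁ]_T = −4·(0) + (-3) − 2·(-2) + (-1) = 0
  Θ: −4·[D]_Θ + [P]_Θ − 2·[Δp]_Θ + [ṁ]_Θ = −4·(0) + (0) − 2·(0) + (0) = 0
All base exponents vanish — dimensionless.

yes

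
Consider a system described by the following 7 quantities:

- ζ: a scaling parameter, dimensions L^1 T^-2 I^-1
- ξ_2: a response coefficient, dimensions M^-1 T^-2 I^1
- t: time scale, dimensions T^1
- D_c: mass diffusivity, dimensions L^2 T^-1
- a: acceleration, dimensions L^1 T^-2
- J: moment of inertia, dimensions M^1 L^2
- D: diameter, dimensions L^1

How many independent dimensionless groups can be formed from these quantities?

There are 7 variables and 4 base dimensions (M, L, T, I).
The dimension matrix has rank 4.
Independent dimensionless groups: 7 − 4 = 3.

3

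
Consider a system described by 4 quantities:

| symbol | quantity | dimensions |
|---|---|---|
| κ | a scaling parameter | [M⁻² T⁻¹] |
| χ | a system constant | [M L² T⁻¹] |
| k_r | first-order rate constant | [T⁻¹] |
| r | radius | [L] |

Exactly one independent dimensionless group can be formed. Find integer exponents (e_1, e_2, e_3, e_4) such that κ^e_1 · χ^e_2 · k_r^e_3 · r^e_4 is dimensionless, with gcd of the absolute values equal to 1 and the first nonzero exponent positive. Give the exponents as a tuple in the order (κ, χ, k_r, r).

(1, 2, -3, -4)

M: e_1·(-2) + e_2·(1) + e_3·(0) + e_4·(0) = 0
L: e_1·(0) + e_2·(2) + e_3·(0) + e_4·(1) = 0
T: e_1·(-1) + e_2·(-1) + e_3·(-1) + e_4·(0) = 0
Solving this homogeneous linear system for the smallest-integer solution (first nonzero entry positive) gives (1, 2, -3, -4).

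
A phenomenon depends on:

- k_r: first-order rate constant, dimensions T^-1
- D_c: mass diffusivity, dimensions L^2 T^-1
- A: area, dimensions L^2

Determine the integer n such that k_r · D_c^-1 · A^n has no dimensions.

1

Balance the L exponent: (2)·n from A, plus (0) − (2) = -2 from the rest, must sum to zero.
2n − 2 = 0, so n = 1.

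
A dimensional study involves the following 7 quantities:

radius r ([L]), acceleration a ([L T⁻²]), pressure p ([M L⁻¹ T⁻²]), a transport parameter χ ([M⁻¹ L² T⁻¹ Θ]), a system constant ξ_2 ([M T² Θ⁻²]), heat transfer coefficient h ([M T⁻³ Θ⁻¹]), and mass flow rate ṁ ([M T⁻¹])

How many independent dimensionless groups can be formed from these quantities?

There are 7 variables and 4 base dimensions (M, L, T, Θ).
The dimension matrix has rank 4.
Independent dimensionless groups: 7 − 4 = 3.

3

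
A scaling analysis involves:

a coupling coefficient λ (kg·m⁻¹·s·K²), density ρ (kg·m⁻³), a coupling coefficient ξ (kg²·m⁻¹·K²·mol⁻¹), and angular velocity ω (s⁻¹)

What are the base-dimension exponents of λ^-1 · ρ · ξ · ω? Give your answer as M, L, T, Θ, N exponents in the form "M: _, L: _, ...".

Collect each base-dimension exponent across the product:
  M: −(1) + (1) + (2) + (0) = 2
  L: −(-1) + (-3) + (-1) + (0) = -3
  T: −(1) + (0) + (0) + (-1) = -2
  Θ: −(2) + (0) + (2) + (0) = 0
  N: −(0) + (0) + (-1) + (0) = -1
So the dimensions are [M² L⁻³ T⁻² N⁻¹].

M: 2, L: -3, T: -2, Θ: 0, N: -1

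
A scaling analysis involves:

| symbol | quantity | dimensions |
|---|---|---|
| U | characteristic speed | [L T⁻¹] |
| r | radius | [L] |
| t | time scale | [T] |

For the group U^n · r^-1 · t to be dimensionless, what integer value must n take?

Balance the L exponent: (1)·n from U, plus −(1) + (0) = -1 from the rest, must sum to zero.
n − 1 = 0, so n = 1.

1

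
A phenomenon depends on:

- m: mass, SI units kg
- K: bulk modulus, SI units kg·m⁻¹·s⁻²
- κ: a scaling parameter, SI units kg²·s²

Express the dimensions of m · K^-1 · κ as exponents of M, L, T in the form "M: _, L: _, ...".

Collect each base-dimension exponent across the product:
  M: (1) − (1) + (2) = 2
  L: (0) − (-1) + (0) = 1
  T: (0) − (-2) + (2) = 4
So the dimensions are [M² L T⁴].

M: 2, L: 1, T: 4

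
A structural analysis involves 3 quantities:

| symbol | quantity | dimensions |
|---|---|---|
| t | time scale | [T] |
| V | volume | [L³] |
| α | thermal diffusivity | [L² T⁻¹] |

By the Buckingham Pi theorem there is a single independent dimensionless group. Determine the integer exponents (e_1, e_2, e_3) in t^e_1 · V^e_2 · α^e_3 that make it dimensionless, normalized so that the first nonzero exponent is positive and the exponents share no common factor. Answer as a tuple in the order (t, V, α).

(3, -2, 3)

L: e_1·(0) + e_2·(3) + e_3·(2) = 0
T: e_1·(1) + e_2·(0) + e_3·(-1) = 0
Solving this homogeneous linear system for the smallest-integer solution (first nonzero entry positive) gives (3, -2, 3).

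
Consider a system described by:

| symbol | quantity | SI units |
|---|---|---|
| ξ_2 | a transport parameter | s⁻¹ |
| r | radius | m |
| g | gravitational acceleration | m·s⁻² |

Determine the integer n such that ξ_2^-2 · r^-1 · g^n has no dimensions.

Balance the L exponent: (1)·n from g, plus −2·(0) − (1) = -1 from the rest, must sum to zero.
n − 1 = 0, so n = 1.

1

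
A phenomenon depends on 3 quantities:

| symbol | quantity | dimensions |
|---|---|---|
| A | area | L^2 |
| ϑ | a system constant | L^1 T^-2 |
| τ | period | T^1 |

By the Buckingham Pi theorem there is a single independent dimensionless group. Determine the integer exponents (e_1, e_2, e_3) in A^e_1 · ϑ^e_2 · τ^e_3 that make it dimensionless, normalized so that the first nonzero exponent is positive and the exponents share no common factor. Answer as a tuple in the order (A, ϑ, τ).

(1, -2, -4)

L: e_1·(2) + e_2·(1) + e_3·(0) = 0
T: e_1·(0) + e_2·(-2) + e_3·(1) = 0
Solving this homogeneous linear system for the smallest-integer solution (first nonzero entry positive) gives (1, -2, -4).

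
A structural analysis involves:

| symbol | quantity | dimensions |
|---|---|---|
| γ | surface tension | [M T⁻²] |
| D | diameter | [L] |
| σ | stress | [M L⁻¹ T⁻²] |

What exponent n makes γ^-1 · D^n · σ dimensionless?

Balance the L exponent: (1)·n from D, plus −(0) + (-1) = -1 from the rest, must sum to zero.
n − 1 = 0, so n = 1.

1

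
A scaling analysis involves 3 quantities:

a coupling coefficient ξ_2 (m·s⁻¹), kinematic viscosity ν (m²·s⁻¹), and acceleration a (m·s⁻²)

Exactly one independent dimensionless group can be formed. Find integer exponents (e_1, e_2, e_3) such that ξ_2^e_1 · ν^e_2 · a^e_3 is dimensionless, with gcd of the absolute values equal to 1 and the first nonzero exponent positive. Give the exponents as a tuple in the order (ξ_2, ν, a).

(3, -1, -1)

L: e_1·(1) + e_2·(2) + e_3·(1) = 0
T: e_1·(-1) + e_2·(-1) + e_3·(-2) = 0
Solving this homogeneous linear system for the smallest-integer solution (first nonzero entry positive) gives (3, -1, -1).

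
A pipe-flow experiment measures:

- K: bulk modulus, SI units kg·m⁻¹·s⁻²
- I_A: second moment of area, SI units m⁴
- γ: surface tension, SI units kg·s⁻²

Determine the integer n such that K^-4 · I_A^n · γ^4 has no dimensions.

Balance the L exponent: (4)·n from I_A, plus −4·(-1) + 4·(0) = 4 from the rest, must sum to zero.
4n + 4 = 0, so n = -1.

-1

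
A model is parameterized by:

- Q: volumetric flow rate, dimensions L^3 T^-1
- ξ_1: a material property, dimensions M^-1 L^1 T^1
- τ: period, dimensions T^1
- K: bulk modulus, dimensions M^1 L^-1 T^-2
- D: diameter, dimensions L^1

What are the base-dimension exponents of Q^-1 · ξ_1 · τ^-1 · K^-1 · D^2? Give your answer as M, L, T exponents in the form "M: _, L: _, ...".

Collect each base-dimension exponent across the product:
  M: −(0) + (-1) − (0) − (1) + 2·(0) = -2
  L: −(3) + (1) − (0) − (-1) + 2·(1) = 1
  T: −(-1) + (1) − (1) − (-2) + 2·(0) = 3
So the dimensions are [M⁻² L T³].

M: -2, L: 1, T: 3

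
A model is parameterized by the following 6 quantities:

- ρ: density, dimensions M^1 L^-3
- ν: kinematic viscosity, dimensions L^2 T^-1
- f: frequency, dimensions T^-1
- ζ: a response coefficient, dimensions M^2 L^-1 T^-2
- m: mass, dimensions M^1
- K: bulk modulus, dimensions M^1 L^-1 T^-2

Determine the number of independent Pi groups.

3

There are 6 variables and 3 base dimensions (M, L, T).
The dimension matrix has rank 3.
Independent dimensionless groups: 6 − 3 = 3.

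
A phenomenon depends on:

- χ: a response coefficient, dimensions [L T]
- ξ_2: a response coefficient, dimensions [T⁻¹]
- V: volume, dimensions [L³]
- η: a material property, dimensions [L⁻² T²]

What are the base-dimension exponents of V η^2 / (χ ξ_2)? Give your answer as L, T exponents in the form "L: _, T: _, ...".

Collect each base-dimension exponent across the product:
  L: −(1) − (0) + (3) + 2·(-2) = -2
  T: −(1) − (-1) + (0) + 2·(2) = 4
So the dimensions are [L⁻² T⁴].

L: -2, T: 4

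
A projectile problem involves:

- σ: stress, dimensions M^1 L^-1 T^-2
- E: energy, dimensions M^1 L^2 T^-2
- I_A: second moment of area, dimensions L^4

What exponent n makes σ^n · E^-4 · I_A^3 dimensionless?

Balance the M exponent: (1)·n from σ, plus −4·(1) + 3·(0) = -4 from the rest, must sum to zero.
n − 4 = 0, so n = 4.

4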